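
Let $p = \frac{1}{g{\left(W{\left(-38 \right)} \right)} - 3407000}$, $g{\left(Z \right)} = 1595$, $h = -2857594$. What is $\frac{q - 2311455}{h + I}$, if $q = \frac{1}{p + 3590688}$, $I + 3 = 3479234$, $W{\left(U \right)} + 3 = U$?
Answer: $- \frac{28263886638246554340}{7601219880180142043} \approx -3.7183$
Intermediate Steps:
$W{\left(U \right)} = -3 + U$
$I = 3479231$ ($I = -3 + 3479234 = 3479231$)
$p = - \frac{1}{3405405}$ ($p = \frac{1}{1595 - 3407000} = \frac{1}{-3405405} = - \frac{1}{3405405} \approx -2.9365 \cdot 10^{-7}$)
$q = \frac{3405405}{12227746868639}$ ($q = \frac{1}{- \frac{1}{3405405} + 3590688} = \frac{1}{\frac{12227746868639}{3405405}} = \frac{3405405}{12227746868639} \approx 2.785 \cdot 10^{-7}$)
$\frac{q - 2311455}{h + I} = \frac{\frac{3405405}{12227746868639} - 2311455}{-2857594 + 3479231} = - \frac{28263886638246554340}{12227746868639 \cdot 621637} = \left(- \frac{28263886638246554340}{12227746868639}\right) \frac{1}{621637} = - \frac{28263886638246554340}{7601219880180142043}$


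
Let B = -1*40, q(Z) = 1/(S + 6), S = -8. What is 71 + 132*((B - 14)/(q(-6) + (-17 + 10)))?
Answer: 5107/5 ≈ 1021.4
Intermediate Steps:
q(Z) = -½ (q(Z) = 1/(-8 + 6) = 1/(-2) = -½)
B = -40
71 + 132*((B - 14)/(q(-6) + (-17 + 10))) = 71 + 132*((-40 - 14)/(-½ + (-17 + 10))) = 71 + 132*(-54/(-½ - 7)) = 71 + 132*(-54/(-15/2)) = 71 + 132*(-54*(-2/15)) = 71 + 132*(36/5) = 71 + 4752/5 = 5107/5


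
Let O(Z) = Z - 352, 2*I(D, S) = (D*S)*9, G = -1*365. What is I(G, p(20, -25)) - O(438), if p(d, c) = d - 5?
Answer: -49447/2 ≈ -24724.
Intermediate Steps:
G = -365
p(d, c) = -5 + d
I(D, S) = 9*D*S/2 (I(D, S) = ((D*S)*9)/2 = (9*D*S)/2 = 9*D*S/2)
O(Z) = -352 + Z
I(G, p(20, -25)) - O(438) = (9/2)*(-365)*(-5 + 20) - (-352 + 438) = (9/2)*(-365)*15 - 1*86 = -49275/2 - 86 = -49447/2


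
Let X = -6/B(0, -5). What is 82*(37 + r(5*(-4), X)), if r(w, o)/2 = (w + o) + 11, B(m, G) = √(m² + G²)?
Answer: 6806/5 ≈ 1361.2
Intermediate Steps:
B(m, G) = √(G² + m²)
X = -6/5 (X = -6/√((-5)² + 0²) = -6/√(25 + 0) = -6/(√25) = -6/5 ≈ -1.2000)
r(w, o) = 22 + 2*o + 2*w (r(w, o) = 2*((w + o) + 11) = 2*((o + w) + 11) = 2*(11 + o + w) = 22 + 2*o + 2*w)
82*(37 + r(5*(-4), X)) = 82*(37 + (22 + 2*(-6/5) + 2*(5*(-4)))) = 82*(37 + (22 - 12/5 + 2*(-20))) = 82*(37 + (22 - 12/5 - 40)) = 82*(37 - 102/5) = 82*(83/5) = 6806/5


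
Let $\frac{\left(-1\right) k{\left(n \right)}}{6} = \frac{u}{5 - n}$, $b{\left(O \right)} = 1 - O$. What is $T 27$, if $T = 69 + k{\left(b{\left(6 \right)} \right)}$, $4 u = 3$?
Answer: $\frac{37017}{20} \approx 1850.8$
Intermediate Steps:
$u = \frac{3}{4}$ ($u = \frac{1}{4} \cdot 3 = \frac{3}{4} \approx 0.75$)
$k{\left(n \right)} = - \frac{9}{2 \left(5 - n\right)}$ ($k{\left(n \right)} = - 6 \frac{3}{4 \left(5 - n\right)} = - \frac{9}{2 \left(5 - n\right)}$)
$T = \frac{1371}{20}$ ($T = 69 + \frac{9}{2 \left(-5 + \left(1 - 6\right)\right)} = 69 + \frac{9}{2 \left(-5 - 5\right)} = 69 + \frac{9}{2 \left(-10\right)} = 69 + \frac{9}{2} \left(- \frac{1}{10}\right) = 69 - \frac{9}{20} = \frac{1371}{20} \approx 68.55$)
$T 27 = \frac{1371}{20} \cdot 27 = \frac{37017}{20}$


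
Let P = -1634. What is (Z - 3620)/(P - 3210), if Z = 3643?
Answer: -23/4844 ≈ -0.0047481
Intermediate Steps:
(Z - 3620)/(P - 3210) = (3643 - 3620)/(-1634 - 3210) = 23/(-4844) = 23*(-1/4844) = -23/4844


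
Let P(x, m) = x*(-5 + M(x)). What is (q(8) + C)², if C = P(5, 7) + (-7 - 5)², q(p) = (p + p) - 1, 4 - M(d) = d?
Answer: 16641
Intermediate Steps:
M(d) = 4 - d
P(x, m) = x*(-1 - x) (P(x, m) = x*(-5 + (4 - x)) = x*(-1 - x))
q(p) = -1 + 2*p (q(p) = 2*p - 1 = -1 + 2*p)
C = 114 (C = -1*5*(1 + 5) + (-7 - 5)² = -1*5*6 + (-12)² = -30 + 144 = 114)
(q(8) + C)² = ((-1 + 2*8) + 114)² = ((-1 + 16) + 114)² = (15 + 114)² = 129² = 16641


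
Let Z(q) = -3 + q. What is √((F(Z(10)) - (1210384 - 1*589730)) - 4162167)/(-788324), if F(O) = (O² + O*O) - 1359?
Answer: -I*√4784082/788324 ≈ -0.0027746*I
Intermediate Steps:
F(O) = -1359 + 2*O² (F(O) = (O² + O²) - 1359 = 2*O² - 1359 = -1359 + 2*O²)
√((F(Z(10)) - (1210384 - 1*589730)) - 4162167)/(-788324) = √(((-1359 + 2*(-3 + 10)²) - (1210384 - 1*589730)) - 4162167)/(-788324) = √(((-1359 + 2*7²) - (1210384 - 589730)) - 4162167)*(-1/788324) = √(((-1359 + 2*49) - 1*620654) - 4162167)*(-1/788324) = √(((-1359 + 98) - 620654) - 4162167)*(-1/788324) = √((-1261 - 620654) - 4162167)*(-1/788324) = √(-621915 - 4162167)*(-1/788324) = √(-4784082)*(-1/788324) = (I*√4784082)*(-1/788324) = -I*√4784082/788324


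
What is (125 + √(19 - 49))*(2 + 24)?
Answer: 3250 + 26*I*√30 ≈ 3250.0 + 142.41*I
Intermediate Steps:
(125 + √(19 - 49))*(2 + 24) = (125 + √(-30))*26 = (125 + I*√30)*26 = 3250 + 26*I*√30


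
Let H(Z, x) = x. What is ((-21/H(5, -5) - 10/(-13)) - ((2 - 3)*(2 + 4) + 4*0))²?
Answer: 508369/4225 ≈ 120.32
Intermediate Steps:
((-21/H(5, -5) - 10/(-13)) - ((2 - 3)*(2 + 4) + 4*0))² = ((-21/(-5) - 10/(-13)) - ((2 - 3)*(2 + 4) + 4*0))² = ((-21*(-⅕) - 10*(-1/13)) - (-1*6 + 0))² = ((21/5 + 10/13) - (-6 + 0))² = (323/65 - 1*(-6))² = (323/65 + 6)² = (713/65)² = 508369/4225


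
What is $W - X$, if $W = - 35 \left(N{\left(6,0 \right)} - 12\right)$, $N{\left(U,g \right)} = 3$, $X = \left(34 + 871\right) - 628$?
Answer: $38$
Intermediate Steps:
$X = 277$ ($X = 905 - 628 = 277$)
$W = 315$ ($W = - 35 \left(3 - 12\right) = \left(-35\right) \left(-9\right) = 315$)
$W - X = 315 - 277 = 38$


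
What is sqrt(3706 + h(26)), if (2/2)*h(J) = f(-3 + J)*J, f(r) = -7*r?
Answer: 4*I*sqrt(30) ≈ 21.909*I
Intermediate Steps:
h(J) = J*(21 - 7*J) (h(J) = (-7*(-3 + J))*J = (21 - 7*J)*J = J*(21 - 7*J))
sqrt(3706 + h(26)) = sqrt(3706 + 7*26*(3 - 1*26)) = sqrt(3706 + 7*26*(3 - 26)) = sqrt(3706 + 7*26*(-23)) = sqrt(3706 - 4186) = sqrt(-480) = 4*I*sqrt(30)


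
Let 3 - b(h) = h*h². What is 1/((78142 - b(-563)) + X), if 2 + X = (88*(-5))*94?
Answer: -1/178416770 ≈ -5.6049e-9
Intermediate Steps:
X = -41362 (X = -2 + (88*(-5))*94 = -2 - 440*94 = -2 - 41360 = -41362)
b(h) = 3 - h³ (b(h) = 3 - h*h² = 3 - h³)
1/((78142 - b(-563)) + X) = 1/((78142 - (3 - 1*(-563)³)) - 41362) = 1/((78142 - (3 - 1*(-178453547))) - 41362) = 1/((78142 - (3 + 178453547)) - 41362) = 1/((78142 - 1*178453550) - 41362) = 1/((78142 - 178453550) - 41362) = 1/(-178375408 - 41362) = 1/(-178416770) = -1/178416770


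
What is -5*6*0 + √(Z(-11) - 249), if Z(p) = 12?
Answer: I*√237 ≈ 15.395*I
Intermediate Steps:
-5*6*0 + √(Z(-11) - 249) = -5*6*0 + √(12 - 249) = -30*0 + √(-237) = 0 + I*√237 = I*√237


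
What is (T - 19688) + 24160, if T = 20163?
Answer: 24635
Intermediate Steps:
(T - 19688) + 24160 = (20163 - 19688) + 24160 = 475 + 24160 = 24635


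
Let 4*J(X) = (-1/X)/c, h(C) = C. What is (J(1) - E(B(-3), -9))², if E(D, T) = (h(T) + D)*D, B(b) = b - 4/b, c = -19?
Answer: 147646801/467856 ≈ 315.58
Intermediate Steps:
E(D, T) = D*(D + T) (E(D, T) = (T + D)*D = (D + T)*D = D*(D + T))
J(X) = 1/(76*X) (J(X) = (-1/X/(-19))/4 = (-1/X*(-1/19))/4 = (1/(19*X))/4 = 1/(76*X))
(J(1) - E(B(-3), -9))² = ((1/76)/1 - (-3 - 4/(-3))*((-3 - 4/(-3)) - 9))² = ((1/76)*1 - (-3 - 4*(-⅓))*((-3 - 4*(-⅓)) - 9))² = (1/76 - (-3 + 4/3)*((-3 + 4/3) - 9))² = (1/76 - (-5)*(-5/3 - 9)/3)² = (1/76 - (-5)*(-32)/(3*3))² = (1/76 - 1*160/9)² = (1/76 - 160/9)² = (-12151/684)² = 147646801/467856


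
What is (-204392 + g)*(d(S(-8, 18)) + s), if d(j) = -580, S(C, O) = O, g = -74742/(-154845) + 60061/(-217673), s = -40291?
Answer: 93855388617177288943/11235191895 ≈ 8.3537e+9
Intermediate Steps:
g = 2323056607/11235191895 (g = -74742*(-1/154845) + 60061*(-1/217673) = 24914/51615 - 60061/217673 = 2323056607/11235191895 ≈ 0.20677)
(-204392 + g)*(d(S(-8, 18)) + s) = (-204392 + 2323056607/11235191895)*(-580 - 40291) = -2296381018746233/11235191895*(-40871) = 93855388617177288943/11235191895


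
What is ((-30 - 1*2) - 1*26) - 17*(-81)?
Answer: 1319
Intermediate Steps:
((-30 - 1*2) - 1*26) - 17*(-81) = ((-30 - 2) - 26) + 1377 = (-32 - 26) + 1377 = -58 + 1377 = 1319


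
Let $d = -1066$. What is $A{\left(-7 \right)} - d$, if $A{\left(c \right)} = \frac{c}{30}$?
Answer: $\frac{31973}{30} \approx 1065.8$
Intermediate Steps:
$A{\left(c \right)} = \frac{c}{30}$ ($A{\left(c \right)} = c \frac{1}{30} = \frac{c}{30}$)
$A{\left(-7 \right)} - d = \frac{1}{30} \left(-7\right) - -1066 = - \frac{7}{30} + 1066 = \frac{31973}{30}$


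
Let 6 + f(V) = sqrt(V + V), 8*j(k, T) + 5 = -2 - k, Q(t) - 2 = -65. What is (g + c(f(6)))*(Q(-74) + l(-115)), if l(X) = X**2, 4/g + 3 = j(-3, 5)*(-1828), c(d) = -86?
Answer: -1031137404/911 ≈ -1.1319e+6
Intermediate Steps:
Q(t) = -63 (Q(t) = 2 - 65 = -63)
j(k, T) = -7/8 - k/8 (j(k, T) = -5/8 + (-2 - k)/8 = -5/8 + (-1/4 - k/8) = -7/8 - k/8)
f(V) = -6 + sqrt(2)*sqrt(V) (f(V) = -6 + sqrt(V + V) = -6 + sqrt(2*V) = -6 + sqrt(2)*sqrt(V))
g = 4/911 (g = 4/(-3 + (-7/8 - 1/8*(-3))*(-1828)) = 4/(-3 + (-7/8 + 3/8)*(-1828)) = 4/(-3 - 1/2*(-1828)) = 4/(-3 + 914) = 4/911 ≈ 0.0043908)
(g + c(f(6)))*(Q(-74) + l(-115)) = (4/911 - 86)*(-63 + (-115)**2) = -78342*(-63 + 13225)/911 = -78342/911*13162 = -1031137404/911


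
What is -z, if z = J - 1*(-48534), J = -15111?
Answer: -33423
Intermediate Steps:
z = 33423 (z = -15111 - 1*(-48534) = -15111 + 48534 = 33423)
-z = -1*33423 = -33423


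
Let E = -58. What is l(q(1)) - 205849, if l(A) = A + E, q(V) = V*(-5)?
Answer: -205912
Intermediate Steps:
q(V) = -5*V
l(A) = -58 + A (l(A) = A - 58 = -58 + A)
l(q(1)) - 205849 = (-58 - 5*1) - 205849 = (-58 - 5) - 205849 = -63 - 205849 = -205912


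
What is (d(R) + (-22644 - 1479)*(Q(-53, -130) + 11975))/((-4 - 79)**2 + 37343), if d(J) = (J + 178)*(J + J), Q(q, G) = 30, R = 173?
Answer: -96491723/14744 ≈ -6544.5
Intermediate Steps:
d(J) = 2*J*(178 + J) (d(J) = (178 + J)*(2*J) = 2*J*(178 + J))
(d(R) + (-22644 - 1479)*(Q(-53, -130) + 11975))/((-4 - 79)**2 + 37343) = (2*173*(178 + 173) + (-22644 - 1479)*(30 + 11975))/((-4 - 79)**2 + 37343) = (2*173*351 - 24123*12005)/((-83)**2 + 37343) = (121446 - 289596615)/(6889 + 37343) = -289475169/44232 = -289475169*1/44232 = -96491723/14744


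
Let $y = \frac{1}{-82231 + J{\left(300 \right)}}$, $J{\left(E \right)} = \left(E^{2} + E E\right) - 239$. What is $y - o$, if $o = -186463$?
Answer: $\frac{18185736391}{97530} \approx 1.8646 \cdot 10^{5}$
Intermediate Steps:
$J{\left(E \right)} = -239 + 2 E^{2}$ ($J{\left(E \right)} = \left(E^{2} + E^{2}\right) - 239 = 2 E^{2} - 239 = -239 + 2 E^{2}$)
$y = \frac{1}{97530}$ ($y = \frac{1}{-82231 - \left(239 - 2 \cdot 300^{2}\right)} = \frac{1}{-82231 + \left(-239 + 2 \cdot 90000\right)} = \frac{1}{-82231 + \left(-239 + 180000\right)} = \frac{1}{-82231 + 179761} = \frac{1}{97530} \approx 1.0253 \cdot 10^{-5}$)
$y - o = \frac{1}{97530} - -186463 = \frac{1}{97530} + 186463 = \frac{18185736391}{97530}$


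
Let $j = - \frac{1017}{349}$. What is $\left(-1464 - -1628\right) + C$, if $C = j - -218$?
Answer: $\frac{132301}{349} \approx 379.09$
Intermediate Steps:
$j = - \frac{1017}{349}$ ($j = \left(-1017\right) \frac{1}{349} = - \frac{1017}{349} \approx -2.914$)
$C = \frac{75065}{349}$ ($C = - \frac{1017}{349} - -218 = - \frac{1017}{349} + 218 = \frac{75065}{349} \approx 215.09$)
$\left(-1464 - -1628\right) + C = \left(-1464 - -1628\right) + \frac{75065}{349} = \left(-1464 + 1628\right) + \frac{75065}{349} = 164 + \frac{75065}{349} = \frac{132301}{349}$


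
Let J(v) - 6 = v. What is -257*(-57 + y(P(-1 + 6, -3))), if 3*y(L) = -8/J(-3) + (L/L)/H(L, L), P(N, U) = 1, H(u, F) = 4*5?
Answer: 2677169/180 ≈ 14873.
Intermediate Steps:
J(v) = 6 + v
H(u, F) = 20
y(L) = -157/180 (y(L) = (-8/(6 - 3) + (L/L)/20)/3 = (-8/3 + 1*(1/20))/3 = (-8*1/3 + 1/20)/3 = (-8/3 + 1/20)/3 = (1/3)*(-157/60) = -157/180)
-257*(-57 + y(P(-1 + 6, -3))) = -257*(-57 - 157/180) = -257*(-10417/180) = 2677169/180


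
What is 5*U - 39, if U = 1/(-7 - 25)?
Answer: -1253/32 ≈ -39.156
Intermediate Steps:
U = -1/32 (U = 1/(-32) = -1/32 ≈ -0.031250)
5*U - 39 = 5*(-1/32) - 39 = -5/32 - 39 = -1253/32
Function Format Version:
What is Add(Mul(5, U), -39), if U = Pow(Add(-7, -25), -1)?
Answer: Rational(-1253, 32) ≈ -39.156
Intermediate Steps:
U = Rational(-1, 32) (U = Pow(-32, -1) = Rational(-1, 32) ≈ -0.031250)
Add(Mul(5, U), -39) = Add(Mul(5, Rational(-1, 32)), -39) = Add(Rational(-5, 32), -39) = Rational(-1253, 32)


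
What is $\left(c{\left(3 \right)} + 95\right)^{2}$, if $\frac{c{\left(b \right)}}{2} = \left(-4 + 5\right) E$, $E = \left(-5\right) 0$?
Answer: $9025$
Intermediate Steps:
$E = 0$
$c{\left(b \right)} = 0$ ($c{\left(b \right)} = 2 \left(-4 + 5\right) 0 = 2 \cdot 1 \cdot 0 = 2 \cdot 0 = 0$)
$\left(c{\left(3 \right)} + 95\right)^{2} = \left(0 + 95\right)^{2} = 95^{2} = 9025$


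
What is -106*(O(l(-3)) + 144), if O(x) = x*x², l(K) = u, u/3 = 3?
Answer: -92538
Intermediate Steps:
u = 9 (u = 3*3 = 9)
l(K) = 9
O(x) = x³
-106*(O(l(-3)) + 144) = -106*(9³ + 144) = -106*(729 + 144) = -106*873 = -92538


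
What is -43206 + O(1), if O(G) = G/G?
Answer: -43205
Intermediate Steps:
O(G) = 1
-43206 + O(1) = -43206 + 1 = -43205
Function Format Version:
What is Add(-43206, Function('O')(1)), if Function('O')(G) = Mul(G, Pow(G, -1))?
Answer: -43205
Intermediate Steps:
Function('O')(G) = 1
Add(-43206, Function('O')(1)) = Add(-43206, 1) = -43205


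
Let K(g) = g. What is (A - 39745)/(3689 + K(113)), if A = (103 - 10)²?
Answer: -15548/1901 ≈ -8.1788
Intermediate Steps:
A = 8649 (A = 93² = 8649)
(A - 39745)/(3689 + K(113)) = (8649 - 39745)/(3689 + 113) = -31096/3802 = -31096*1/3802 = -15548/1901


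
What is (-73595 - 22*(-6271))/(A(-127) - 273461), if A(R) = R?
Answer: -64367/273588 ≈ -0.23527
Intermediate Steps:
(-73595 - 22*(-6271))/(A(-127) - 273461) = (-73595 - 22*(-6271))/(-127 - 273461) = (-73595 + 137962)/(-273588) = 64367*(-1/273588) = -64367/273588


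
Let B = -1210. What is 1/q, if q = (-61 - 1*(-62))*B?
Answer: -1/1210 ≈ -0.00082645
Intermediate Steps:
q = -1210 (q = (-61 - 1*(-62))*(-1210) = (-61 + 62)*(-1210) = 1*(-1210) = -1210)
1/q = 1/(-1210) = -1/1210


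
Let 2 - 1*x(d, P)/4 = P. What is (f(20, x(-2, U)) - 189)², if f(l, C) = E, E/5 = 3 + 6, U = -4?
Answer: 20736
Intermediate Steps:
E = 45 (E = 5*(3 + 6) = 5*9 = 45)
x(d, P) = 8 - 4*P
f(l, C) = 45
(f(20, x(-2, U)) - 189)² = (45 - 189)² = (-144)² = 20736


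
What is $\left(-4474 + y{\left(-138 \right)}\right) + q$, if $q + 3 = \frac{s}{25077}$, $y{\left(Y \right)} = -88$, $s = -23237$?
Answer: $- \frac{114499742}{25077} \approx -4565.9$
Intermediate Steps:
$q = - \frac{98468}{25077}$ ($q = -3 - \frac{23237}{25077} = - \frac{98468}{25077} \approx -3.9266$)
$\left(-4474 + y{\left(-138 \right)}\right) + q = \left(-4474 - 88\right) - \frac{98468}{25077} = -4562 - \frac{98468}{25077} = - \frac{114499742}{25077}$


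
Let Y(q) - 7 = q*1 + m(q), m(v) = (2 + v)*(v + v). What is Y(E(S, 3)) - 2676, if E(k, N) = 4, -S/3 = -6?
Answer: -2617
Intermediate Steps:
m(v) = 2*v*(2 + v) (m(v) = (2 + v)*(2*v) = 2*v*(2 + v))
S = 18 (S = -3*(-6) = 18)
Y(q) = 7 + q + 2*q*(2 + q) (Y(q) = 7 + (q*1 + 2*q*(2 + q)) = 7 + (q + 2*q*(2 + q)) = 7 + q + 2*q*(2 + q))
Y(E(S, 3)) - 2676 = (7 + 4 + 2*4*(2 + 4)) - 2676 = (7 + 4 + 2*4*6) - 2676 = (7 + 4 + 48) - 2676 = 59 - 2676 = -2617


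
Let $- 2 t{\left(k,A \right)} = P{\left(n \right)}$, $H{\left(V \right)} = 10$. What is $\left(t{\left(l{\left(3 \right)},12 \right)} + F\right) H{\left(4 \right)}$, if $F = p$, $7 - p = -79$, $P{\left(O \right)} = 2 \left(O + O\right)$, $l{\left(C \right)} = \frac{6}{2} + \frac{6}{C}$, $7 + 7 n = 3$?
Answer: $\frac{6100}{7} \approx 871.43$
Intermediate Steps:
$n = - \frac{4}{7}$ ($n = -1 + \frac{1}{7} \cdot 3 = -1 + \frac{3}{7} = - \frac{4}{7} \approx -0.57143$)
$l{\left(C \right)} = 3 + \frac{6}{C}$ ($l{\left(C \right)} = 6 \cdot \frac{1}{2} + \frac{6}{C} = 3 + \frac{6}{C}$)
$P{\left(O \right)} = 4 O$ ($P{\left(O \right)} = 2 \cdot 2 O = 4 O$)
$p = 86$ ($p = 7 - -79 = 7 + 79 = 86$)
$t{\left(k,A \right)} = \frac{8}{7}$ ($t{\left(k,A \right)} = - \frac{4 \left(- \frac{4}{7}\right)}{2} = \left(- \frac{1}{2}\right) \left(- \frac{16}{7}\right) = \frac{8}{7}$)
$F = 86$
$\left(t{\left(l{\left(3 \right)},12 \right)} + F\right) H{\left(4 \right)} = \left(\frac{8}{7} + 86\right) 10 = \frac{610}{7} \cdot 10 = \frac{6100}{7}$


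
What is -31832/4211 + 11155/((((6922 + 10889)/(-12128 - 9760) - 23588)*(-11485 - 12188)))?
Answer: -8646010206520552/1143768697933797 ≈ -7.5592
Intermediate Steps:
-31832/4211 + 11155/((((6922 + 10889)/(-12128 - 9760) - 23588)*(-11485 - 12188))) = -31832*1/4211 + 11155/(((17811/(-21888) - 23588)*(-23673))) = -31832/4211 + 11155/(((17811*(-1/21888) - 23588)*(-23673))) = -31832/4211 + 11155/(((-1979/2432 - 23588)*(-23673))) = -31832/4211 + 11155/((-57367995/2432*(-23673))) = -31832/4211 + 11155/(1358072545635/2432) = -31832/4211 + 11155*(2432/1358072545635) = -31832/4211 + 5425792/271614509127 = -8646010206520552/1143768697933797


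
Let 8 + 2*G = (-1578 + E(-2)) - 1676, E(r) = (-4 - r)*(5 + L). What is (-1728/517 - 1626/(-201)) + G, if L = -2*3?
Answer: -56297132/34639 ≈ -1625.3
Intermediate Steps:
L = -6
E(r) = 4 + r (E(r) = (-4 - r)*(5 - 6) = (-4 - r)*(-1) = 4 + r)
G = -1630 (G = -4 + ((-1578 + (4 - 2)) - 1676)/2 = -4 + ((-1578 + 2) - 1676)/2 = -4 + (-1576 - 1676)/2 = -4 + (½)*(-3252) = -4 - 1626 = -1630)
(-1728/517 - 1626/(-201)) + G = (-1728/517 - 1626/(-201)) - 1630 = (-1728*1/517 - 1626*(-1/201)) - 1630 = (-1728/517 + 542/67) - 1630 = 164438/34639 - 1630 = -56297132/34639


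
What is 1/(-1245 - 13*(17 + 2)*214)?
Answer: -1/54103 ≈ -1.8483e-5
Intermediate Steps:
1/(-1245 - 13*(17 + 2)*214) = 1/(-1245 - 13*19*214) = 1/(-1245 - 247*214) = 1/(-1245 - 52858) = 1/(-54103) = -1/54103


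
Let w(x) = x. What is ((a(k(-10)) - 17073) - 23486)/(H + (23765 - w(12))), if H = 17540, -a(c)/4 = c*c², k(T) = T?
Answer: -36559/41293 ≈ -0.88536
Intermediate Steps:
a(c) = -4*c³ (a(c) = -4*c*c² = -4*c³)
((a(k(-10)) - 17073) - 23486)/(H + (23765 - w(12))) = ((-4*(-10)³ - 17073) - 23486)/(17540 + (23765 - 1*12)) = ((-4*(-1000) - 17073) - 23486)/(17540 + (23765 - 12)) = ((4000 - 17073) - 23486)/(17540 + 23753) = (-13073 - 23486)/41293 = -36559*1/41293 = -36559/41293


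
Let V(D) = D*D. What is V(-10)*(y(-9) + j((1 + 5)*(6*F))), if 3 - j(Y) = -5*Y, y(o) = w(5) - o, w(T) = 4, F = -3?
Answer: -52400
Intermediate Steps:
y(o) = 4 - o
V(D) = D²
j(Y) = 3 + 5*Y (j(Y) = 3 - (-5)*Y = 3 + 5*Y)
V(-10)*(y(-9) + j((1 + 5)*(6*F))) = (-10)²*((4 - 1*(-9)) + (3 + 5*((1 + 5)*(6*(-3))))) = 100*((4 + 9) + (3 + 5*(6*(-18)))) = 100*(13 + (3 + 5*(-108))) = 100*(13 + (3 - 540)) = 100*(13 - 537) = 100*(-524) = -52400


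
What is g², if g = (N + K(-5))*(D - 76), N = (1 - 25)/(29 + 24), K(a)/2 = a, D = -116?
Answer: 11314151424/2809 ≈ 4.0278e+6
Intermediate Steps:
K(a) = 2*a
N = -24/53 ≈ -0.45283
g = 106368/53 (g = (-24/53 + 2*(-5))*(-116 - 76) = (-24/53 - 10)*(-192) = -554/53*(-192) = 106368/53 ≈ 2006.9)
g² = (106368/53)² = 11314151424/2809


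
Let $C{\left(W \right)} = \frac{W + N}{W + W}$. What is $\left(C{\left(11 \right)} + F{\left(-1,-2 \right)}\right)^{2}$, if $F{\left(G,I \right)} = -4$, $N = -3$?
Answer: $\frac{1600}{121} \approx 13.223$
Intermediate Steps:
$C{\left(W \right)} = \frac{-3 + W}{2 W}$ ($C{\left(W \right)} = \frac{W - 3}{W + W} = \frac{-3 + W}{2 W}$)
$\left(C{\left(11 \right)} + F{\left(-1,-2 \right)}\right)^{2} = \left(\frac{-3 + 11}{2 \cdot 11} - 4\right)^{2} = \left(\frac{1}{2} \cdot \frac{1}{11} \cdot 8 - 4\right)^{2} = \left(\frac{4}{11} - 4\right)^{2} = \left(- \frac{40}{11}\right)^{2} = \frac{1600}{121}$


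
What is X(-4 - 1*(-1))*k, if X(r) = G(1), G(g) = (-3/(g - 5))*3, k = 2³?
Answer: 18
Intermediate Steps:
k = 8
G(g) = -9/(-5 + g) (G(g) = (-3/(-5 + g))*3 = -3/(-5 + g)*3 = -9/(-5 + g))
X(r) = 9/4 (X(r) = -9/(-5 + 1) = -9/(-4) = -9*(-¼) = 9/4)
X(-4 - 1*(-1))*k = (9/4)*8 = 18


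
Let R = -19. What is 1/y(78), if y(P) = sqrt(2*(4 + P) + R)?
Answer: sqrt(145)/145 ≈ 0.083045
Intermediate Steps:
y(P) = sqrt(-11 + 2*P) (y(P) = sqrt(2*(4 + P) - 19) = sqrt((8 + 2*P) - 19) = sqrt(-11 + 2*P))
1/y(78) = 1/(sqrt(-11 + 2*78)) = 1/(sqrt(-11 + 156)) = 1/(sqrt(145)) = sqrt(145)/145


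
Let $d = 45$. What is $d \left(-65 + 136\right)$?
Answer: $3195$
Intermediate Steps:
$d \left(-65 + 136\right) = 45 \left(-65 + 136\right) = 45 \cdot 71 = 3195$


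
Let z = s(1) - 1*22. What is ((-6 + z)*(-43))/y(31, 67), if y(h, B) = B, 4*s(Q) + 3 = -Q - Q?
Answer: 5031/268 ≈ 18.772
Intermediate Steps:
s(Q) = -¾ - Q/2 (s(Q) = -¾ + (-Q - Q)/4 = -¾ + (-2*Q)/4 = -¾ - Q/2)
z = -93/4 (z = (-¾ - ½*1) - 1*22 = (-¾ - ½) - 22 = -5/4 - 22 = -93/4 ≈ -23.250)
((-6 + z)*(-43))/y(31, 67) = ((-6 - 93/4)*(-43))/67 = -117/4*(-43)*(1/67) = (5031/4)*(1/67) = 5031/268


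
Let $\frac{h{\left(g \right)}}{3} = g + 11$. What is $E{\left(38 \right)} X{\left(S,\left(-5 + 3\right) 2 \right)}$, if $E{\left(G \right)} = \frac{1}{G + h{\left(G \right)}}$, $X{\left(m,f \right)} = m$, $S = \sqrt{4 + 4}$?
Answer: $\frac{2 \sqrt{2}}{185} \approx 0.015289$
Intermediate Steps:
$h{\left(g \right)} = 33 + 3 g$ ($h{\left(g \right)} = 3 \left(g + 11\right) = 3 \left(11 + g\right) = 33 + 3 g$)
$S = 2 \sqrt{2}$ ($S = \sqrt{8} = 2 \sqrt{2} \approx 2.8284$)
$E{\left(G \right)} = \frac{1}{33 + 4 G}$ ($E{\left(G \right)} = \frac{1}{G + \left(33 + 3 G\right)} = \frac{1}{33 + 4 G}$)
$E{\left(38 \right)} X{\left(S,\left(-5 + 3\right) 2 \right)} = \frac{2 \sqrt{2}}{33 + 4 \cdot 38} = \frac{2 \sqrt{2}}{33 + 152} = \frac{2 \sqrt{2}}{185}$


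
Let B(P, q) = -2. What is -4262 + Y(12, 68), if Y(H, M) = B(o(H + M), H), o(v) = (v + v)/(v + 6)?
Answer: -4264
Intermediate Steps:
o(v) = 2*v/(6 + v) (o(v) = (2*v)/(6 + v) = 2*v/(6 + v))
Y(H, M) = -2
-4262 + Y(12, 68) = -4262 - 2 = -4264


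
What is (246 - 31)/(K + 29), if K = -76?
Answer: -215/47 ≈ -4.5745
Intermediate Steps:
(246 - 31)/(K + 29) = (246 - 31)/(-76 + 29) = 215/(-47) = 215*(-1/47) = -215/47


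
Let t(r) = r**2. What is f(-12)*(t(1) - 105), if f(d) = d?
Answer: 1248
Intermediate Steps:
f(-12)*(t(1) - 105) = -12*(1**2 - 105) = -12*(1 - 105) = -12*(-104) = 1248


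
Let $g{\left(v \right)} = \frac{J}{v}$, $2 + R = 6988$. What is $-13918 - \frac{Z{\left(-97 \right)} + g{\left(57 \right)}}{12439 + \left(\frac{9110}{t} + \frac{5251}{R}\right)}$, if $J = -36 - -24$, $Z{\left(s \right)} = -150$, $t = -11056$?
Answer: $- \frac{63515484960703794}{4563553676495} \approx -13918.0$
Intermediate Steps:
$R = 6986$ ($R = -2 + 6988 = 6986$)
$J = -12$ ($J = -36 + 24 = -12$)
$g{\left(v \right)} = - \frac{12}{v}$
$-13918 - \frac{Z{\left(-97 \right)} + g{\left(57 \right)}}{12439 + \left(\frac{9110}{t} + \frac{5251}{R}\right)} = -13918 - \frac{-150 - \frac{12}{57}}{12439 + \left(\frac{9110}{-11056} + \frac{5251}{6986}\right)} = -13918 - \frac{-150 - \frac{4}{19}}{12439 + \left(9110 \left(- \frac{1}{11056}\right) + 5251 \cdot \frac{1}{6986}\right)} = -13918 - \frac{-150 - \frac{4}{19}}{12439 + \left(- \frac{4555}{5528} + \frac{5251}{6986}\right)} = -13918 - - \frac{2854}{19 \left(12439 - \frac{1396851}{19309304}\right)} = -13918 - - \frac{2854}{19 \cdot \frac{240187035605}{19309304}} = -13918 - \left(- \frac{2854}{19}\right) \frac{19309304}{240187035605} = -13918 - - \frac{55108753616}{4563553676495} = -13918 + \frac{55108753616}{4563553676495} = - \frac{63515484960703794}{4563553676495}$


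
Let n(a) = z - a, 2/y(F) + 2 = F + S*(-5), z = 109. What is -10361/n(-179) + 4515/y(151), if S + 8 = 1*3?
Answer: 113117479/288 ≈ 3.9277e+5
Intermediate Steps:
S = -5 (S = -8 + 1*3 = -8 + 3 = -5)
y(F) = 2/(23 + F) (y(F) = 2/(-2 + (F - 5*(-5))) = 2/(-2 + (F + 25)) = 2/(-2 + (25 + F)) = 2/(23 + F))
n(a) = 109 - a
-10361/n(-179) + 4515/y(151) = -10361/(109 - 1*(-179)) + 4515/((2/(23 + 151))) = -10361/(109 + 179) + 4515/((2/174)) = -10361/288 + 4515/((2*(1/174))) = -10361*1/288 + 4515/(1/87) = -10361/288 + 4515*87 = -10361/288 + 392805 = 113117479/288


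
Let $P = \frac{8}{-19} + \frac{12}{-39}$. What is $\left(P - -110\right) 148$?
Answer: $\frac{3994520}{247} \approx 16172.0$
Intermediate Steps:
$P = - \frac{180}{247}$ ($P = 8 \left(- \frac{1}{19}\right) + 12 \left(- \frac{1}{39}\right) = - \frac{8}{19} - \frac{4}{13} = - \frac{180}{247} \approx -0.72874$)
$\left(P - -110\right) 148 = \left(- \frac{180}{247} - -110\right) 148 = \left(- \frac{180}{247} + 110\right) 148 = \frac{26990}{247} \cdot 148 = \frac{3994520}{247}$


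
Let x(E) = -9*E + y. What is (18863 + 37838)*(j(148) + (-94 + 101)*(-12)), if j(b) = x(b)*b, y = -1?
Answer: -11190962968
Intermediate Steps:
x(E) = -1 - 9*E (x(E) = -9*E - 1 = -1 - 9*E)
j(b) = b*(-1 - 9*b) (j(b) = (-1 - 9*b)*b = b*(-1 - 9*b))
(18863 + 37838)*(j(148) + (-94 + 101)*(-12)) = (18863 + 37838)*(-1*148*(1 + 9*148) + (-94 + 101)*(-12)) = 56701*(-1*148*(1 + 1332) + 7*(-12)) = 56701*(-1*148*1333 - 84) = 56701*(-197284 - 84) = 56701*(-197368) = -11190962968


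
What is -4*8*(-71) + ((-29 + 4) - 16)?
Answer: 2231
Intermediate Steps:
-4*8*(-71) + ((-29 + 4) - 16) = -32*(-71) + (-25 - 16) = 2272 - 41 = 2231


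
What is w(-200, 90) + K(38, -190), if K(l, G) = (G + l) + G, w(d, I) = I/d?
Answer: -6849/20 ≈ -342.45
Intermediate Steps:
K(l, G) = l + 2*G
w(-200, 90) + K(38, -190) = 90/(-200) + (38 + 2*(-190)) = 90*(-1/200) + (38 - 380) = -9/20 - 342 = -6849/20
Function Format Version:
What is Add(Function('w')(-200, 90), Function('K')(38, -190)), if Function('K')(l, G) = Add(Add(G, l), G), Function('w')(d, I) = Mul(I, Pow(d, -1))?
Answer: Rational(-6849, 20) ≈ -342.45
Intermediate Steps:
Function('K')(l, G) = Add(l, Mul(2, G))
Add(Function('w')(-200, 90), Function('K')(38, -190)) = Add(Mul(90, Pow(-200, -1)), Add(38, Mul(2, -190))) = Add(Mul(90, Rational(-1, 200)), Add(38, -380)) = Add(Rational(-9, 20), -342) = Rational(-6849, 20)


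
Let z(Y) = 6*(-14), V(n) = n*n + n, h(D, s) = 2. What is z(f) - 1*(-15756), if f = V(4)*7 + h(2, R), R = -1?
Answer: 15672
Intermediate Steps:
V(n) = n + n² (V(n) = n² + n = n + n²)
f = 142 (f = (4*(1 + 4))*7 + 2 = (4*5)*7 + 2 = 20*7 + 2 = 140 + 2 = 142)
z(Y) = -84
z(f) - 1*(-15756) = -84 - 1*(-15756) = -84 + 15756 = 15672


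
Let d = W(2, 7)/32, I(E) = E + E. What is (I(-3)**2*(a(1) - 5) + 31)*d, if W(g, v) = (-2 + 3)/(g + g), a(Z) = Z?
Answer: -113/128 ≈ -0.88281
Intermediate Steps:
I(E) = 2*E
W(g, v) = 1/(2*g)
d = 1/128 (d = ((1/2)/2)/32 = ((1/2)*(1/2))*(1/32) = (1/4)*(1/32) = 1/128 ≈ 0.0078125)
(I(-3)**2*(a(1) - 5) + 31)*d = ((2*(-3))**2*(1 - 5) + 31)*(1/128) = ((-6)**2*(-4) + 31)*(1/128) = (36*(-4) + 31)*(1/128) = (-144 + 31)*(1/128) = -113*1/128 = -113/128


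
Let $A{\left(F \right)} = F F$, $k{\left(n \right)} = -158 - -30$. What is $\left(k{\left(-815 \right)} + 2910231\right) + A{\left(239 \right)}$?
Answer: $2967224$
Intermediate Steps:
$k{\left(n \right)} = -128$ ($k{\left(n \right)} = -158 + 30 = -128$)
$A{\left(F \right)} = F^{2}$
$\left(k{\left(-815 \right)} + 2910231\right) + A{\left(239 \right)} = \left(-128 + 2910231\right) + 239^{2} = 2910103 + 57121 = 2967224$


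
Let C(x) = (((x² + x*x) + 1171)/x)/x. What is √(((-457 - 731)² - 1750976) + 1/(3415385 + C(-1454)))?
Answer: 90*I*√2186054836946376198954207861/7220524304063 ≈ 582.78*I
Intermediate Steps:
C(x) = (1171 + 2*x²)/x² (C(x) = (((x² + x²) + 1171)/x)/x = ((2*x² + 1171)/x)/x = ((1171 + 2*x²)/x)/x = (1171 + 2*x²)/x²)
√(((-457 - 731)² - 1750976) + 1/(3415385 + C(-1454))) = √(((-457 - 731)² - 1750976) + 1/(3415385 + (2 + 1171/(-1454)²))) = √(((-1188)² - 1750976) + 1/(3415385 + (2 + 1171*(1/2114116)))) = √((1411344 - 1750976) + 1/(3415385 + (2 + 1171/2114116))) = √(-339632 + 1/(3415385 + 4229403/2114116)) = √(-339632 + 1/(7220524304063/2114116)) = √(-339632 + 2114116/7220524304063) = √(-2452321110435410700/7220524304063) = 90*I*√2186054836946376198954207861/7220524304063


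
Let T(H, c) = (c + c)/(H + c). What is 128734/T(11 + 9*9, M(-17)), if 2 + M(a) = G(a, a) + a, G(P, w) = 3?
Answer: -1222973/4 ≈ -3.0574e+5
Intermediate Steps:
M(a) = 1 + a (M(a) = -2 + (3 + a) = 1 + a)
T(H, c) = 2*c/(H + c) (T(H, c) = (2*c)/(H + c) = 2*c/(H + c))
128734/T(11 + 9*9, M(-17)) = 128734/((2*(1 - 17)/((11 + 9*9) + (1 - 17)))) = 128734/((2*(-16)/((11 + 81) - 16))) = 128734/((2*(-16)/(92 - 16))) = 128734/((2*(-16)/76)) = 128734/((2*(-16)*(1/76))) = 128734/(-8/19) = 128734*(-19/8) = -1222973/4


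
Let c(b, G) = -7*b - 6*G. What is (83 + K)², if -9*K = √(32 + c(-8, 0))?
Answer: 558097/81 - 332*√22/9 ≈ 6717.1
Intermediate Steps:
K = -2*√22/9 (K = -√(32 + (-7*(-8) - 6*0))/9 = -√(32 + (56 + 0))/9 = -√(32 + 56)/9 = -2*√22/9 ≈ -1.0423)
(83 + K)² = (83 - 2*√22/9)²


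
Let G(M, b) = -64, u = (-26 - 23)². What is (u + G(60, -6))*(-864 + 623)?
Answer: -563217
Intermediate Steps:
u = 2401 (u = (-49)² = 2401)
(u + G(60, -6))*(-864 + 623) = (2401 - 64)*(-864 + 623) = 2337*(-241) = -563217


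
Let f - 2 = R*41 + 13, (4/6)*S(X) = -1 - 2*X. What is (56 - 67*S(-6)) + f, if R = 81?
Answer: 4573/2 ≈ 2286.5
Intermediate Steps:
S(X) = -3/2 - 3*X (S(X) = 3*(-1 - 2*X)/2 = -3/2 - 3*X)
f = 3336 (f = 2 + (81*41 + 13) = 2 + (3321 + 13) = 2 + 3334 = 3336)
(56 - 67*S(-6)) + f = (56 - 67*(-3/2 - 3*(-6))) + 3336 = (56 - 67*(-3/2 + 18)) + 3336 = (56 - 67*33/2) + 3336 = (56 - 2211/2) + 3336 = -2099/2 + 3336 = 4573/2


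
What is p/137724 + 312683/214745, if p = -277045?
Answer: -16430075033/29575540380 ≈ -0.55553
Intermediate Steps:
p/137724 + 312683/214745 = -277045/137724 + 312683/214745 = -16430075033/29575540380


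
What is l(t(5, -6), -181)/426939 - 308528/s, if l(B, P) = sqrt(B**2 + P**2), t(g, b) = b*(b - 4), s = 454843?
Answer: -308528/454843 + sqrt(36361)/426939 ≈ -0.67787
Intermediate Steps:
t(g, b) = b*(-4 + b)
l(t(5, -6), -181)/426939 - 308528/s = sqrt((-6*(-4 - 6))**2 + (-181)**2)/426939 - 308528/454843 = sqrt((-6*(-10))**2 + 32761)*(1/426939) - 308528*1/454843 = sqrt(60**2 + 32761)*(1/426939) - 308528/454843 = sqrt(3600 + 32761)*(1/426939) - 308528/454843 = sqrt(36361)*(1/426939) - 308528/454843 = sqrt(36361)/426939 - 308528/454843 = -308528/454843 + sqrt(36361)/426939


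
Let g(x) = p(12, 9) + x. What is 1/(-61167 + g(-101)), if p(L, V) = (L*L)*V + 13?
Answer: -1/59959 ≈ -1.6678e-5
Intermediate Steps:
p(L, V) = 13 + V*L² (p(L, V) = L²*V + 13 = V*L² + 13 = 13 + V*L²)
g(x) = 1309 + x (g(x) = (13 + 9*12²) + x = (13 + 9*144) + x = (13 + 1296) + x = 1309 + x)
1/(-61167 + g(-101)) = 1/(-61167 + (1309 - 101)) = 1/(-61167 + 1208) = 1/(-59959) = -1/59959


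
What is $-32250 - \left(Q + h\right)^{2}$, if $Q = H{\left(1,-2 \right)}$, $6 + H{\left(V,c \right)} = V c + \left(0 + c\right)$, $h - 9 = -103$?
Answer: $-43066$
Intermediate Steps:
$h = -94$ ($h = 9 - 103 = -94$)
$H{\left(V,c \right)} = -6 + c + V c$ ($H{\left(V,c \right)} = -6 + \left(V c + \left(0 + c\right)\right) = -6 + \left(V c + c\right) = -6 + \left(c + V c\right) = -6 + c + V c$)
$Q = -10$ ($Q = -6 - 2 + 1 \left(-2\right) = -6 - 2 - 2 = -10$)
$-32250 - \left(Q + h\right)^{2} = -32250 - \left(-10 - 94\right)^{2} = -32250 - \left(-104\right)^{2} = -32250 - 10816 = -43066$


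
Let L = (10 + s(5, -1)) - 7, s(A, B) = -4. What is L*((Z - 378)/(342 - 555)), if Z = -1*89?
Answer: -467/213 ≈ -2.1925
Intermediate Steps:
Z = -89
L = -1 (L = (10 - 4) - 7 = 6 - 7 = -1)
L*((Z - 378)/(342 - 555)) = -(-89 - 378)/(342 - 555) = -(-467)/(-213) = -(-467)*(-1)/213 = -1*467/213 = -467/213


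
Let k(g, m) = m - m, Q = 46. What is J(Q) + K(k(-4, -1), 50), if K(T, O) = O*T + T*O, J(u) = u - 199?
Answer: -153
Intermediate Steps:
J(u) = -199 + u
k(g, m) = 0
K(T, O) = 2*O*T (K(T, O) = O*T + O*T = 2*O*T)
J(Q) + K(k(-4, -1), 50) = (-199 + 46) + 2*50*0 = -153 + 0 = -153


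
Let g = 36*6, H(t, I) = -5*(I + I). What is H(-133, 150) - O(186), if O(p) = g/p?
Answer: -46536/31 ≈ -1501.2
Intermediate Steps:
H(t, I) = -10*I
g = 216
O(p) = 216/p
H(-133, 150) - O(186) = -10*150 - 216/186 = -1500 - 216/186 = -1500 - 1*36/31 = -1500 - 36/31 = -46536/31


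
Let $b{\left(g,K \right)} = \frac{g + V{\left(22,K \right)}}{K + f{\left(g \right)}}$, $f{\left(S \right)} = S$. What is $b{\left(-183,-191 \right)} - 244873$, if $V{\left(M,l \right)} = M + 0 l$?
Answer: $- \frac{91582341}{374} \approx -2.4487 \cdot 10^{5}$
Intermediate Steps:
$V{\left(M,l \right)} = M$ ($V{\left(M,l \right)} = M + 0 = M$)
$b{\left(g,K \right)} = \frac{22 + g}{K + g}$ ($b{\left(g,K \right)} = \frac{g + 22}{K + g} = \frac{22 + g}{K + g}$)
$b{\left(-183,-191 \right)} - 244873 = \frac{22 - 183}{-191 - 183} - 244873 = \frac{1}{-374} \left(-161\right) - 244873 = \left(- \frac{1}{374}\right) \left(-161\right) - 244873 = \frac{161}{374} - 244873 = - \frac{91582341}{374}$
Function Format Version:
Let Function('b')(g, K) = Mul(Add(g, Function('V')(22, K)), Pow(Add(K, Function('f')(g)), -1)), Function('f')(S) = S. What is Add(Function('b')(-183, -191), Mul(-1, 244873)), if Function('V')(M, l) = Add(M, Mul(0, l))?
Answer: Rational(-91582341, 374) ≈ -2.4487e+5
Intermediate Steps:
Function('V')(M, l) = M (Function('V')(M, l) = Add(M, 0) = M)
Function('b')(g, K) = Mul(Pow(Add(K, g), -1), Add(22, g)) (Function('b')(g, K) = Mul(Add(g, 22), Pow(Add(K, g), -1)) = Mul(Add(22, g), Pow(Add(K, g), -1)) = Mul(Pow(Add(K, g), -1), Add(22, g)))
Add(Function('b')(-183, -191), Mul(-1, 244873)) = Add(Mul(Pow(Add(-191, -183), -1), Add(22, -183)), Mul(-1, 244873)) = Add(Mul(Pow(-374, -1), -161), -244873) = Add(Mul(Rational(-1, 374), -161), -244873) = Add(Rational(161, 374), -244873) = Rational(-91582341, 374)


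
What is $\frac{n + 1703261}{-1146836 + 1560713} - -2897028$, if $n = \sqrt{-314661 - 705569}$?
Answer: $\frac{22622923789}{7809} + \frac{i \sqrt{1020230}}{413877} \approx 2.897 \cdot 10^{6} + 0.0024405 i$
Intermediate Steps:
$n = i \sqrt{1020230}$ ($n = \sqrt{-1020230} = i \sqrt{1020230} \approx 1010.1 i$)
$\frac{n + 1703261}{-1146836 + 1560713} - -2897028 = \frac{i \sqrt{1020230} + 1703261}{-1146836 + 1560713} - -2897028 = \frac{1703261 + i \sqrt{1020230}}{413877} + 2897028 = \left(1703261 + i \sqrt{1020230}\right) \frac{1}{413877} + 2897028 = \left(\frac{32137}{7809} + \frac{i \sqrt{1020230}}{413877}\right) + 2897028 = \frac{22622923789}{7809} + \frac{i \sqrt{1020230}}{413877}$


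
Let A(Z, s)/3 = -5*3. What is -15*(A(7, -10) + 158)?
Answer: -1695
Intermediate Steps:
A(Z, s) = -45 (A(Z, s) = 3*(-5*3) = 3*(-15) = -45)
-15*(A(7, -10) + 158) = -15*(-45 + 158) = -15*113 = -1695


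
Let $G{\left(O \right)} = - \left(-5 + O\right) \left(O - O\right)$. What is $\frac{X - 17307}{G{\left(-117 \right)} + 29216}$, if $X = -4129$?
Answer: $- \frac{5359}{7304} \approx -0.73371$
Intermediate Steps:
$G{\left(O \right)} = 0$ ($G{\left(O \right)} = - \left(-5 + O\right) 0 = \left(-1\right) 0 = 0$)
$\frac{X - 17307}{G{\left(-117 \right)} + 29216} = \frac{-4129 - 17307}{0 + 29216} = - \frac{21436}{29216} = \left(-21436\right) \frac{1}{29216} = - \frac{5359}{7304}$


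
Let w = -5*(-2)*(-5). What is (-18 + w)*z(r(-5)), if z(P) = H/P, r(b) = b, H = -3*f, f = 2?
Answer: -408/5 ≈ -81.600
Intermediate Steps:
H = -6 (H = -3*2 = -6)
w = -50 (w = 10*(-5) = -50)
z(P) = -6/P
(-18 + w)*z(r(-5)) = (-18 - 50)*(-6/(-5)) = -(-408)*(-1)/5 = -68*6/5 = -408/5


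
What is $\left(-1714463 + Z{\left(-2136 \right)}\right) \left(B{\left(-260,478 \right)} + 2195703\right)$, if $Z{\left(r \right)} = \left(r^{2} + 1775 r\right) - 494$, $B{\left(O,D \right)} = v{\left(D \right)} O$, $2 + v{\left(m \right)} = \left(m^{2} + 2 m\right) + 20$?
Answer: $54237440478597$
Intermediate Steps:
$v{\left(m \right)} = 18 + m^{2} + 2 m$ ($v{\left(m \right)} = -2 + \left(\left(m^{2} + 2 m\right) + 20\right) = -2 + \left(20 + m^{2} + 2 m\right) = 18 + m^{2} + 2 m$)
$B{\left(O,D \right)} = O \left(18 + D^{2} + 2 D\right)$ ($B{\left(O,D \right)} = \left(18 + D^{2} + 2 D\right) O = O \left(18 + D^{2} + 2 D\right)$)
$Z{\left(r \right)} = -494 + r^{2} + 1775 r$
$\left(-1714463 + Z{\left(-2136 \right)}\right) \left(B{\left(-260,478 \right)} + 2195703\right) = \left(-1714463 + \left(-494 + \left(-2136\right)^{2} + 1775 \left(-2136\right)\right)\right) \left(- 260 \left(18 + 478^{2} + 2 \cdot 478\right) + 2195703\right) = \left(-1714463 - -770602\right) \left(- 260 \left(18 + 228484 + 956\right) + 2195703\right) = \left(-1714463 + 770602\right) \left(\left(-260\right) 229458 + 2195703\right) = - 943861 \left(-59659080 + 2195703\right) = \left(-943861\right) \left(-57463377\right) = 54237440478597$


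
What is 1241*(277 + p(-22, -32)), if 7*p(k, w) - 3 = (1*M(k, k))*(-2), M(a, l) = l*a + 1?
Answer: 1206252/7 ≈ 1.7232e+5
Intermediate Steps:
M(a, l) = 1 + a*l (M(a, l) = a*l + 1 = 1 + a*l)
p(k, w) = ⅐ - 2*k²/7 (p(k, w) = 3/7 + ((1*(1 + k*k))*(-2))/7 = 3/7 + ((1*(1 + k²))*(-2))/7 = 3/7 + ((1 + k²)*(-2))/7 = 3/7 + (-2 - 2*k²)/7 = 3/7 + (-2/7 - 2*k²/7) = ⅐ - 2*k²/7)
1241*(277 + p(-22, -32)) = 1241*(277 + (⅐ - 2/7*(-22)²)) = 1241*(277 + (⅐ - 2/7*484)) = 1241*(277 + (⅐ - 968/7)) = 1241*(277 - 967/7) = 1241*(972/7) = 1206252/7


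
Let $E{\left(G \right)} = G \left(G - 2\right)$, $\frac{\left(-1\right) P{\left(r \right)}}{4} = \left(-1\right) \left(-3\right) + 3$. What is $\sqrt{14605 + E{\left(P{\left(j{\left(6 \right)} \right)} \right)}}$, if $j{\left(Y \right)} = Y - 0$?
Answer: $\sqrt{15229} \approx 123.41$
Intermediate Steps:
$j{\left(Y \right)} = Y$ ($j{\left(Y \right)} = Y + 0 = Y$)
$P{\left(r \right)} = -24$ ($P{\left(r \right)} = - 4 \left(\left(-1\right) \left(-3\right) + 3\right) = - 4 \left(3 + 3\right) = \left(-4\right) 6 = -24$)
$E{\left(G \right)} = G \left(-2 + G\right)$
$\sqrt{14605 + E{\left(P{\left(j{\left(6 \right)} \right)} \right)}} = \sqrt{14605 - 24 \left(-2 - 24\right)} = \sqrt{14605 - -624} = \sqrt{14605 + 624} = \sqrt{15229}$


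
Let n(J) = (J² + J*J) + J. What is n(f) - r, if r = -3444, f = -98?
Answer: 22554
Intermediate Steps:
n(J) = J + 2*J² (n(J) = (J² + J²) + J = 2*J² + J = J + 2*J²)
n(f) - r = -98*(1 + 2*(-98)) - 1*(-3444) = -98*(1 - 196) + 3444 = -98*(-195) + 3444 = 19110 + 3444 = 22554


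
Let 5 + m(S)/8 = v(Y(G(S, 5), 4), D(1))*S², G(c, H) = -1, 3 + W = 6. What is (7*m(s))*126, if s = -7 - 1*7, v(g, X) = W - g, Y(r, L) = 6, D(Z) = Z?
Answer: -4184208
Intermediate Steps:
W = 3 (W = -3 + 6 = 3)
v(g, X) = 3 - g
s = -14 (s = -7 - 7 = -14)
m(S) = -40 - 24*S² (m(S) = -40 + 8*((3 - 1*6)*S²) = -40 + 8*((3 - 6)*S²) = -40 + 8*(-3*S²) = -40 - 24*S²)
(7*m(s))*126 = (7*(-40 - 24*(-14)²))*126 = (7*(-40 - 24*196))*126 = (7*(-40 - 4704))*126 = (7*(-4744))*126 = -33208*126 = -4184208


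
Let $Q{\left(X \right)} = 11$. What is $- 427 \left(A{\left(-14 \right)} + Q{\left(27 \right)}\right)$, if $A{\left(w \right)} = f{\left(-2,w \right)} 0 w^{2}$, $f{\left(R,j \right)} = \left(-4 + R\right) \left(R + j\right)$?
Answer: $-4697$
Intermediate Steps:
$A{\left(w \right)} = 0$ ($A{\left(w \right)} = \left(\left(-2\right)^{2} - -8 - 4 w - 2 w\right) 0 w^{2} = \left(4 + 8 - 4 w - 2 w\right) 0 = \left(12 - 6 w\right) 0 = 0$)
$- 427 \left(A{\left(-14 \right)} + Q{\left(27 \right)}\right) = - 427 \left(0 + 11\right) = \left(-427\right) 11 = -4697$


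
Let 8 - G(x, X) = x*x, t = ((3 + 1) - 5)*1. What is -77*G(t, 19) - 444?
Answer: -983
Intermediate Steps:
t = -1 (t = (4 - 5)*1 = -1*1 = -1)
G(x, X) = 8 - x² (G(x, X) = 8 - x*x = 8 - x²)
-77*G(t, 19) - 444 = -77*(8 - 1*(-1)²) - 444 = -77*(8 - 1*1) - 444 = -77*(8 - 1) - 444 = -77*7 - 444 = -539 - 444 = -983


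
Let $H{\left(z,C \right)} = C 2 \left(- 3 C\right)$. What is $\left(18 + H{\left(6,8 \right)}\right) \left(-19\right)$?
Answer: $6954$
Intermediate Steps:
$H{\left(z,C \right)} = - 6 C^{2}$ ($H{\left(z,C \right)} = 2 C \left(- 3 C\right) = - 6 C^{2}$)
$\left(18 + H{\left(6,8 \right)}\right) \left(-19\right) = \left(18 - 6 \cdot 8^{2}\right) \left(-19\right) = \left(18 - 384\right) \left(-19\right) = \left(-366\right) \left(-19\right) = 6954$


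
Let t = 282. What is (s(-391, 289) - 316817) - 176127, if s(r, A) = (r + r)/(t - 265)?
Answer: -492990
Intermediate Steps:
s(r, A) = 2*r/17 (s(r, A) = (r + r)/(282 - 265) = (2*r)/17 = (2*r)*(1/17) = 2*r/17)
(s(-391, 289) - 316817) - 176127 = ((2/17)*(-391) - 316817) - 176127 = (-46 - 316817) - 176127 = -316863 - 176127 = -492990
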